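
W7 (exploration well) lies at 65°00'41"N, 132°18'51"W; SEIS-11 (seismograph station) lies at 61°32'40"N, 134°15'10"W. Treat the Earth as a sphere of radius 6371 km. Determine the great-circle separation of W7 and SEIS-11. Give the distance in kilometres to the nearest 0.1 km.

397.5 km

W7: φ = +65.01139°, λ = -132.31417°
SEIS-11: φ = +61.54444°, λ = -134.25278°
Δφ = -3.4669°,  Δλ = -1.9386°
a = sin²(Δφ/2) + cos φ₁ cos φ₂ sin²(Δλ/2) = 0.000973
c = 2·arcsin(√a) = 0.062386 rad = 3.5744°
d = R·c = 6371 × 0.062386 = 397.5 km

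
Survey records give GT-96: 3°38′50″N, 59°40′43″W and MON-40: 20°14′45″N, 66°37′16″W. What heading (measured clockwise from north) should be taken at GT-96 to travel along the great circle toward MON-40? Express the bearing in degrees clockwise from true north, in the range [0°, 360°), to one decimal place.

GT-96: φ = +3.64722°, λ = -59.67861°
MON-40: φ = +20.24583°, λ = -66.62111°
Δλ = -6.9425°
y = sin Δλ · cos φ₂ = -0.113405
x = cos φ₁ sin φ₂ − sin φ₁ cos φ₂ cos Δλ = 0.286103
θ = atan2(y, x) = -21.6224° → 338.3776° (mod 360°)

338.4°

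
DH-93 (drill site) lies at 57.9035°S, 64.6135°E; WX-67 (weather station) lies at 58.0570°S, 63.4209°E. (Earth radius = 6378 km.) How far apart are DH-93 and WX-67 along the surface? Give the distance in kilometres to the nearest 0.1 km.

72.4 km

Δφ = -0.1535°,  Δλ = -1.1926°
a = sin²(Δφ/2) + cos φ₁ cos φ₂ sin²(Δλ/2) = 0.000032
c = 2·arcsin(√a) = 0.011357 rad = 0.6507°
d = R·c = 6378 × 0.011357 = 72.4 km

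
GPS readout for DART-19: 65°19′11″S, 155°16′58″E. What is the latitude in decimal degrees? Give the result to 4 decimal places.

65° + 19′/60 + 11″/3600 = 65 + 0.31667 + 0.00306 = 65.3197°

65.3197°S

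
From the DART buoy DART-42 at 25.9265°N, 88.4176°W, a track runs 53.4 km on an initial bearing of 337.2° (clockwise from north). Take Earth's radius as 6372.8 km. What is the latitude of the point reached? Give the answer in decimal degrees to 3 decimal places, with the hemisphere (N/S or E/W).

26.369°N

δ = d/R = 53.4/6372.8 = 0.008379 rad
φ₂ = arcsin(sin φ₁ cos δ + cos φ₁ sin δ cos θ)
   = arcsin(0.43722·0.99996 + 0.89936·0.00838·0.92186) = 26.36894°
λ₂ = λ₁ + atan2(sin θ sin δ cos φ₁, cos δ − sin φ₁ sin φ₂) = -88.62525°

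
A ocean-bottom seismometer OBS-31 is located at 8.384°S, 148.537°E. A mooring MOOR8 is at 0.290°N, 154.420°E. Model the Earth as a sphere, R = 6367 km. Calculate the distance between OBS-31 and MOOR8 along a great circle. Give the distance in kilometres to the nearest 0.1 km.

1163.4 km

Δφ = 8.6740°,  Δλ = 5.8830°
a = sin²(Δφ/2) + cos φ₁ cos φ₂ sin²(Δλ/2) = 0.008324
c = 2·arcsin(√a) = 0.182726 rad = 10.4694°
d = R·c = 6367 × 0.182726 = 1163.4 km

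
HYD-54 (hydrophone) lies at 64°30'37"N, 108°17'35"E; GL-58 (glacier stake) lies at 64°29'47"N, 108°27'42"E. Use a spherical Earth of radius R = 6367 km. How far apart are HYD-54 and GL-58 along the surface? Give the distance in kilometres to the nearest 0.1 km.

8.2 km

HYD-54: φ = +64.51028°, λ = +108.29306°
GL-58: φ = +64.49639°, λ = +108.46167°
Δφ = -0.0139°,  Δλ = 0.1686°
a = sin²(Δφ/2) + cos φ₁ cos φ₂ sin²(Δλ/2) = 0.000000
c = 2·arcsin(√a) = 0.001290 rad = 0.0739°
d = R·c = 6367 × 0.001290 = 8.2 km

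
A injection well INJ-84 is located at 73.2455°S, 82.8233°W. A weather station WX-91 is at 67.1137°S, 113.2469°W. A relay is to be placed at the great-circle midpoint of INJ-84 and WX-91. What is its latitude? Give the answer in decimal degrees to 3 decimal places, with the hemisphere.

Bx = cos φ₂ cos Δλ = 0.335354,  By = cos φ₂ sin Δλ = -0.196937
φₘ = atan2(sin φ₁ + sin φ₂, √((cos φ₁ + Bx)² + By²)) = -70.80802°
λₘ = λ₁ + atan2(By, cos φ₁ + Bx) = -100.34906°

70.808°S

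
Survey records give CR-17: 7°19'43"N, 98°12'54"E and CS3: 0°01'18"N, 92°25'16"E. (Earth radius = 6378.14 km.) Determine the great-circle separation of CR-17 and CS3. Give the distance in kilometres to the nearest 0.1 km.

CR-17: φ = +7.32861°, λ = +98.21500°
CS3: φ = +0.02167°, λ = +92.42111°
Δφ = -7.3069°,  Δλ = -5.7939°
a = sin²(Δφ/2) + cos φ₁ cos φ₂ sin²(Δλ/2) = 0.006594
c = 2·arcsin(√a) = 0.162584 rad = 9.3154°
d = R·c = 6378.14 × 0.162584 = 1037.0 km

1037.0 km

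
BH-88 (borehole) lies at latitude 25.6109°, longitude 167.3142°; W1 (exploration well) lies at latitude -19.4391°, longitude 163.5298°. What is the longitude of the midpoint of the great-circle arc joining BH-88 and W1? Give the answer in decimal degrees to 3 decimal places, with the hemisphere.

165.380°E

Bx = cos φ₂ cos Δλ = 0.940940,  By = cos φ₂ sin Δλ = -0.062240
φₘ = atan2(sin φ₁ + sin φ₂, √((cos φ₁ + Bx)² + By²)) = 3.08758°
λₘ = λ₁ + atan2(By, cos φ₁ + Bx) = 165.37968°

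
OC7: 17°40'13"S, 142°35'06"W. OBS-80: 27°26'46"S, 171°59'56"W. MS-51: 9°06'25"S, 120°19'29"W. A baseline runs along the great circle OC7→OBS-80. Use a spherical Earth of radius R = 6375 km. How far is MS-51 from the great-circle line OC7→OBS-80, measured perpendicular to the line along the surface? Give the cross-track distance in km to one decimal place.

282.6 km

OC7: φ = -17.67028°, λ = -142.58500°
OBS-80: φ = -27.44611°, λ = -171.99889°
MS-51: φ = -9.10694°, λ = -120.32472°
δ₁₃ = central angle OC7→MS-51 = 0.405929 rad  (haversine)
θ₁₃ = bearing OC7→MS-51 = 71.305°,  θ₁₂ = bearing OC7→OBS-80 = 244.862°
dₓₜ = R·arcsin(sin δ₁₃ · sin(θ₁₃ − θ₁₂)) = 6375·arcsin(0.39487·sin(-173.556°)) = -282.610 km
|dₓₜ| = 282.610 km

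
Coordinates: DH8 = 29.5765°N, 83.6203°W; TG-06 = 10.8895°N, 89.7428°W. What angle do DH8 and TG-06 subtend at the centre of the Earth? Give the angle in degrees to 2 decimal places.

Δφ = -18.6870°,  Δλ = -6.1225°
a = sin²(Δφ/2) + cos φ₁ cos φ₂ sin²(Δλ/2) = 0.028794
c = 2·arcsin(√a) = 0.341027 rad = 19.5394°

19.54°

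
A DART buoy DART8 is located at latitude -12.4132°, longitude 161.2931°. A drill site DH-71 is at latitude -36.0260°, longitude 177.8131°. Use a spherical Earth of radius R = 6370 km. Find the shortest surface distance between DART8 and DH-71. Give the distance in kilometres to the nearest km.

Δφ = -23.6128°,  Δλ = 16.5200°
a = sin²(Δφ/2) + cos φ₁ cos φ₂ sin²(Δλ/2) = 0.058166
c = 2·arcsin(√a) = 0.487153 rad = 27.9118°
d = R·c = 6370 × 0.487153 = 3103.2 km

3103 km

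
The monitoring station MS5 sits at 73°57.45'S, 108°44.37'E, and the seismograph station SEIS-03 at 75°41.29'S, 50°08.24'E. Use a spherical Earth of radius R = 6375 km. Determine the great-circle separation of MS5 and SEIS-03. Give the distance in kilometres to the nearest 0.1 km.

MS5: φ = -73.95750°, λ = +108.73950°
SEIS-03: φ = -75.68817°, λ = +50.13733°
Δφ = -1.7307°,  Δλ = -58.6022°
a = sin²(Δφ/2) + cos φ₁ cos φ₂ sin²(Δλ/2) = 0.016590
c = 2·arcsin(√a) = 0.258322 rad = 14.8007°
d = R·c = 6375 × 0.258322 = 1646.8 km

1646.8 km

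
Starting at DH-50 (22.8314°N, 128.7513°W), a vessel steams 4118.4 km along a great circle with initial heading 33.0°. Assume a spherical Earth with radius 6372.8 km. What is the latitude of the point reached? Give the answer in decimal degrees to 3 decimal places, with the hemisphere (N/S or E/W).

δ = d/R = 4118.4/6372.8 = 0.646247 rad
φ₂ = arcsin(sin φ₁ cos δ + cos φ₁ sin δ cos θ)
   = arcsin(0.38802·0.79835 + 0.92165·0.60219·0.83867) = 50.82761°
λ₂ = λ₁ + atan2(sin θ sin δ cos φ₁, cos δ − sin φ₁ sin φ₂) = -97.47029°

50.828°N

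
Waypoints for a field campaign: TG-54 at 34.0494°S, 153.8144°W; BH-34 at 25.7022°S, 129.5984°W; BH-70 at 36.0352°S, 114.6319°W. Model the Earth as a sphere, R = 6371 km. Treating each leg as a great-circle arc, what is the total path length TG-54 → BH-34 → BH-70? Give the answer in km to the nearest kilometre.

TG-54→BH-34: c = 0.393137 rad, d = 2504.68 km
BH-34→BH-70: c = 0.287118 rad, d = 1829.23 km
Total = 2504.68 + 1829.23 = 4333.91 km

4334 km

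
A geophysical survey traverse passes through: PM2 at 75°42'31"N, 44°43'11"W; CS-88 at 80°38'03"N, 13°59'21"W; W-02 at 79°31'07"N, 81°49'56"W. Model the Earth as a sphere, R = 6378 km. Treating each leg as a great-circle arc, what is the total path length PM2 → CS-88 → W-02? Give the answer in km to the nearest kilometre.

2105 km

PM2: φ = +75.70861°, λ = -44.71972°
CS-88: φ = +80.63417°, λ = -13.98917°
W-02: φ = +79.51861°, λ = -81.83222°
PM2→CS-88: c = 0.136737 rad, d = 872.11 km
CS-88→W-02: c = 0.193324 rad, d = 1233.02 km
Total = 872.11 + 1233.02 = 2105.13 km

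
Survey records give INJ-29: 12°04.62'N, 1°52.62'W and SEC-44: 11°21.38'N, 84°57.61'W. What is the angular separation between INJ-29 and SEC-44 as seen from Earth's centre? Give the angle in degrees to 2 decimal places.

80.99°

INJ-29: φ = +12.07700°, λ = -1.87700°
SEC-44: φ = +11.35633°, λ = -84.96017°
Δφ = -0.7207°,  Δλ = -83.0832°
a = sin²(Δφ/2) + cos φ₁ cos φ₂ sin²(Δλ/2) = 0.421672
c = 2·arcsin(√a) = 1.413492 rad = 80.9871°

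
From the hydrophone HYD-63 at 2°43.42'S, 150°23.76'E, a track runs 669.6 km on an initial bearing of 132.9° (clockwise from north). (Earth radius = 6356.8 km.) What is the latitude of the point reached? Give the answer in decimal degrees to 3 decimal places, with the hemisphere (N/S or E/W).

HYD-63: φ = -2.72367°, λ = +150.39600°
δ = d/R = 669.6/6356.8 = 0.105336 rad
φ₂ = arcsin(sin φ₁ cos δ + cos φ₁ sin δ cos θ)
   = arcsin(-0.04752·0.99446 + 0.99887·0.10514·-0.68072) = -6.81978°
λ₂ = λ₁ + atan2(sin θ sin δ cos φ₁, cos δ − sin φ₁ sin φ₂) = 154.84487°

6.820°S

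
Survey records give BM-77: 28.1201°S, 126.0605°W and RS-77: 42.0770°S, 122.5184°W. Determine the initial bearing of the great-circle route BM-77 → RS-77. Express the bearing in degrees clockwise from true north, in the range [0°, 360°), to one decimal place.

Δλ = 3.5421°
y = sin Δλ · cos φ₂ = 0.045857
x = cos φ₁ sin φ₂ − sin φ₁ cos φ₂ cos Δλ = -0.241860
θ = atan2(y, x) = 169.2640° → 169.2640° (mod 360°)

169.3°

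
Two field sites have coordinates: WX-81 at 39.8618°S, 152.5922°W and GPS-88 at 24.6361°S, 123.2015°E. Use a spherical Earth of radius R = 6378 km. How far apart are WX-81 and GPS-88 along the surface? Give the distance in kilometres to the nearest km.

Δφ = 15.2257°,  Δλ = -84.2063°
a = sin²(Δφ/2) + cos φ₁ cos φ₂ sin²(Δλ/2) = 0.331195
c = 2·arcsin(√a) = 1.226420 rad = 70.2687°
d = R·c = 6378 × 1.226420 = 7822.1 km

7822 km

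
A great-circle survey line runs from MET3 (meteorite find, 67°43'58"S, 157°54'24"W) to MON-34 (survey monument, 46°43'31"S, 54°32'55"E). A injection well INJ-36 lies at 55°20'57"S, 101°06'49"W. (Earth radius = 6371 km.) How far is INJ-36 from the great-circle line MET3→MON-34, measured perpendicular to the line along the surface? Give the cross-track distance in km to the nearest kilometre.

MET3: φ = -67.73278°, λ = -157.90667°
MON-34: φ = -46.72528°, λ = +54.54861°
INJ-36: φ = -55.34917°, λ = -101.11361°
δ₁₃ = central angle MET3→INJ-36 = 0.496450 rad  (haversine)
θ₁₃ = bearing MET3→INJ-36 = 92.834°,  θ₁₂ = bearing MET3→MON-34 = 204.394°
dₓₜ = R·arcsin(sin δ₁₃ · sin(θ₁₃ − θ₁₂)) = 6371·arcsin(0.47631·sin(-111.560°)) = -2923.792 km
|dₓₜ| = 2923.792 km

2924 km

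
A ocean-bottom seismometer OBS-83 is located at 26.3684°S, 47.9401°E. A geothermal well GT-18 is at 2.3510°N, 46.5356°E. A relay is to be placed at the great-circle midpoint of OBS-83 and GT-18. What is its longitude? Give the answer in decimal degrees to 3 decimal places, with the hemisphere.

Bx = cos φ₂ cos Δλ = 0.998858,  By = cos φ₂ sin Δλ = -0.024490
φₘ = atan2(sin φ₁ + sin φ₂, √((cos φ₁ + Bx)² + By²)) = -12.00957°
λₘ = λ₁ + atan2(By, cos φ₁ + Bx) = 47.19961°

47.200°E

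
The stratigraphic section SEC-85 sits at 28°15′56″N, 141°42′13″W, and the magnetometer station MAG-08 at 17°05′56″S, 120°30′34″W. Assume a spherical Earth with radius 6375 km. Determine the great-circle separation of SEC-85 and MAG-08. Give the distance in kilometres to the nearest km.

5539 km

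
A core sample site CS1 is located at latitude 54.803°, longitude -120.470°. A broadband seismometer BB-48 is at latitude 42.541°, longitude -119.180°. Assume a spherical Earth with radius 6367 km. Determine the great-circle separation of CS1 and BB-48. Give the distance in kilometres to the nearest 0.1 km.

1365.8 km

Δφ = -12.2620°,  Δλ = 1.2900°
a = sin²(Δφ/2) + cos φ₁ cos φ₂ sin²(Δλ/2) = 0.011460
c = 2·arcsin(√a) = 0.214518 rad = 12.2910°
d = R·c = 6367 × 0.214518 = 1365.8 km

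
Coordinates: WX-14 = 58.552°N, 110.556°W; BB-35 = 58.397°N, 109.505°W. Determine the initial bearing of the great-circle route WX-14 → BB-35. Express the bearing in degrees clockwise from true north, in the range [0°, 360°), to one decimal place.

105.3°

Δλ = 1.0510°
y = sin Δλ · cos φ₂ = 0.009612
x = cos φ₁ sin φ₂ − sin φ₁ cos φ₂ cos Δλ = -0.002630
θ = atan2(y, x) = 105.3028° → 105.3028° (mod 360°)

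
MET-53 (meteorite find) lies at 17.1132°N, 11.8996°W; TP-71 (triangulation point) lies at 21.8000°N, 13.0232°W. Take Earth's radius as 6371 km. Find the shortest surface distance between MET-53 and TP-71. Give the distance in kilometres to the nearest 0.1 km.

534.3 km

Δφ = 4.6868°,  Δλ = -1.1236°
a = sin²(Δφ/2) + cos φ₁ cos φ₂ sin²(Δλ/2) = 0.001757
c = 2·arcsin(√a) = 0.083862 rad = 4.8050°
d = R·c = 6371 × 0.083862 = 534.3 km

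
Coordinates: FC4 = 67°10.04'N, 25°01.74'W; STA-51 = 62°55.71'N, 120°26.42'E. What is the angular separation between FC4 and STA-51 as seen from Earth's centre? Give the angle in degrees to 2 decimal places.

FC4: φ = +67.16733°, λ = -25.02900°
STA-51: φ = +62.92850°, λ = +120.44033°
Δφ = -4.2388°,  Δλ = 145.4693°
a = sin²(Δφ/2) + cos φ₁ cos φ₂ sin²(Δλ/2) = 0.162410
c = 2·arcsin(√a) = 0.829587 rad = 47.5318°

47.53°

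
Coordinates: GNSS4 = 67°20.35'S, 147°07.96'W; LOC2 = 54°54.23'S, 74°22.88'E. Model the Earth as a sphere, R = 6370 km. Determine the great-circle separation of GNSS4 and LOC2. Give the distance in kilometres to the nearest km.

GNSS4: φ = -67.33917°, λ = -147.13267°
LOC2: φ = -54.90383°, λ = +74.38133°
Δφ = 12.4353°,  Δλ = -138.4860°
a = sin²(Δφ/2) + cos φ₁ cos φ₂ sin²(Δλ/2) = 0.205422
c = 2·arcsin(√a) = 0.940781 rad = 53.9028°
d = R·c = 6370 × 0.940781 = 5992.8 km

5993 km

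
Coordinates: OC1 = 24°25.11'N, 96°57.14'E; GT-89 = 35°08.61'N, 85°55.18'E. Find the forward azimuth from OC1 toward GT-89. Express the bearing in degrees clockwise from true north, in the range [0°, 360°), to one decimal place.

OC1: φ = +24.41850°, λ = +96.95233°
GT-89: φ = +35.14350°, λ = +85.91967°
Δλ = -11.0327°
y = sin Δλ · cos φ₂ = -0.156485
x = cos φ₁ sin φ₂ − sin φ₁ cos φ₂ cos Δλ = 0.192343
θ = atan2(y, x) = -39.1308° → 320.8692° (mod 360°)

320.9°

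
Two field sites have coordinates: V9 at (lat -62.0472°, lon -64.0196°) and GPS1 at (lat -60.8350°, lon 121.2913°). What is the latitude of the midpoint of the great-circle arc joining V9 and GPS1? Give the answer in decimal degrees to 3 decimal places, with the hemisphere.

Bx = cos φ₂ cos Δλ = -0.485234,  By = cos φ₂ sin Δλ = -0.045107
φₘ = atan2(sin φ₁ + sin φ₂, √((cos φ₁ + Bx)² + By²)) = -88.43384°
λₘ = λ₁ + atan2(By, cos φ₁ + Bx) = -174.10107°

88.434°S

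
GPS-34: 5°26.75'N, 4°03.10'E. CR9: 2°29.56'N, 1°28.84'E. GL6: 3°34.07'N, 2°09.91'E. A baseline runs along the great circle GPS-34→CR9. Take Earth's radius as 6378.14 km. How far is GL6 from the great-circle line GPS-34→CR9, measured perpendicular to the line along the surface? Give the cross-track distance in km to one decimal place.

GPS-34: φ = +5.44583°, λ = +4.05167°
CR9: φ = +2.49267°, λ = +1.48067°
GL6: φ = +3.56783°, λ = +2.16517°
δ₁₃ = central angle GPS-34→GL6 = 0.046386 rad  (haversine)
θ₁₃ = bearing GPS-34→GL6 = 225.119°,  θ₁₂ = bearing GPS-34→CR9 = 221.071°
dₓₜ = R·arcsin(sin δ₁₃ · sin(θ₁₃ − θ₁₂)) = 6378.14·arcsin(0.04637·sin(4.047°)) = 20.874 km
|dₓₜ| = 20.874 km

20.9 km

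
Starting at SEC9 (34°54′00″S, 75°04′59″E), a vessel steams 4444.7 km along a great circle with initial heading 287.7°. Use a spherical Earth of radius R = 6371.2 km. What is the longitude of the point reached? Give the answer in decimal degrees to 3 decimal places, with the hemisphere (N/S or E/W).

35.503°E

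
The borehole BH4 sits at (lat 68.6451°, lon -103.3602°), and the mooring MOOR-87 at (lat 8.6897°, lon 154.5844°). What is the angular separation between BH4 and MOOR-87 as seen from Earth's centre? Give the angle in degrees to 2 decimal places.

86.24°

Δφ = -59.9554°,  Δλ = -102.0554°
a = sin²(Δφ/2) + cos φ₁ cos φ₂ sin²(Δλ/2) = 0.467235
c = 2·arcsin(√a) = 1.505220 rad = 86.2428°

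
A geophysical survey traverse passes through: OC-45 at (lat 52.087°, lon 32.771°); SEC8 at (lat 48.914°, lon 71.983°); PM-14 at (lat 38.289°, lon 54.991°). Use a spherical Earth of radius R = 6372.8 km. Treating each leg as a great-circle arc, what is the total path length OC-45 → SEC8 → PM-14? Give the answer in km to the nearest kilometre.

4563 km

OC-45→SEC8: c = 0.433428 rad, d = 2762.15 km
SEC8→PM-14: c = 0.282588 rad, d = 1800.88 km
Total = 2762.15 + 1800.88 = 4563.03 km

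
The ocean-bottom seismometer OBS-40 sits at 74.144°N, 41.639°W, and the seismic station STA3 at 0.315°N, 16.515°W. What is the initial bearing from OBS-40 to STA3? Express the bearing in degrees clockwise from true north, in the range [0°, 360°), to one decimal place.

154.0°

Δλ = 25.1240°
y = sin Δλ · cos φ₂ = 0.424572
x = cos φ₁ sin φ₂ − sin φ₁ cos φ₂ cos Δλ = -0.869427
θ = atan2(y, x) = 153.9721° → 153.9721° (mod 360°)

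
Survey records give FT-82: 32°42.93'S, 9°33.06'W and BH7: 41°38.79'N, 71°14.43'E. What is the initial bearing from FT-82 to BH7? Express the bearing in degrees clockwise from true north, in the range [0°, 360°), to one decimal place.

FT-82: φ = -32.71550°, λ = -9.55100°
BH7: φ = +41.64650°, λ = +71.24050°
Δλ = 80.7915°
y = sin Δλ · cos φ₂ = 0.737629
x = cos φ₁ sin φ₂ − sin φ₁ cos φ₂ cos Δλ = 0.623745
θ = atan2(y, x) = 49.7819° → 49.7819° (mod 360°)

49.8°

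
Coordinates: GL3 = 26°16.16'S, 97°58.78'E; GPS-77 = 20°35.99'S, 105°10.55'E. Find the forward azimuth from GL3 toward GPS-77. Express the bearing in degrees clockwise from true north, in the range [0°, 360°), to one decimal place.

GL3: φ = -26.26933°, λ = +97.97967°
GPS-77: φ = -20.59983°, λ = +105.17583°
Δλ = 7.1962°
y = sin Δλ · cos φ₂ = 0.117257
x = cos φ₁ sin φ₂ − sin φ₁ cos φ₂ cos Δλ = 0.095527
θ = atan2(y, x) = 50.8311° → 50.8311° (mod 360°)

50.8°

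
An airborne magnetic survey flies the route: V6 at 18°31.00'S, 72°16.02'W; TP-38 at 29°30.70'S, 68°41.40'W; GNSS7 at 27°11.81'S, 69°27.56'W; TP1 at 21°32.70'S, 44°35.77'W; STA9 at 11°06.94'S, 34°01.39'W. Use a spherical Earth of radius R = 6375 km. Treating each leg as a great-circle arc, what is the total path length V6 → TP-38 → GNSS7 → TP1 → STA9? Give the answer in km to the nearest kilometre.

V6: φ = -18.51667°, λ = -72.26700°
TP-38: φ = -29.51167°, λ = -68.69000°
GNSS7: φ = -27.19683°, λ = -69.45933°
TP1: φ = -21.54500°, λ = -44.59617°
STA9: φ = -11.11567°, λ = -34.02317°
V6→TP-38: c = 0.200153 rad, d = 1275.97 km
TP-38→GNSS7: c = 0.042094 rad, d = 268.35 km
GNSS7→TP1: c = 0.406626 rad, d = 2592.24 km
TP1→STA9: c = 0.253728 rad, d = 1617.52 km
Total = 1275.97 + 268.35 + 2592.24 + 1617.52 = 5754.08 km

5754 km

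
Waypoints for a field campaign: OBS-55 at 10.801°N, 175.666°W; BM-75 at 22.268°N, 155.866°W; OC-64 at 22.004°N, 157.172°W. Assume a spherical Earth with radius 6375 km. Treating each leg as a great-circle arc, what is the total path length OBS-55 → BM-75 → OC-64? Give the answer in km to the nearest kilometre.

OBS-55→BM-75: c = 0.386329 rad, d = 2462.85 km
BM-75→OC-64: c = 0.021611 rad, d = 137.77 km
Total = 2462.85 + 137.77 = 2600.62 km

2601 km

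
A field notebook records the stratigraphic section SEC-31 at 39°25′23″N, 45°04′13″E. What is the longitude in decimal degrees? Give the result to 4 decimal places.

45.0703°E

45° + 4′/60 + 13″/3600 = 45 + 0.06667 + 0.00361 = 45.0703°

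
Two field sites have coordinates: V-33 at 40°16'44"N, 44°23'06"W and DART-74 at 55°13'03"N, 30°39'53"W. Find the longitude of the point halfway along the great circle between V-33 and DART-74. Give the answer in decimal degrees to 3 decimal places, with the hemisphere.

V-33: φ = +40.27889°, λ = -44.38500°
DART-74: φ = +55.21750°, λ = -30.66472°
Bx = cos φ₂ cos Δλ = 0.554185,  By = cos φ₂ sin Δλ = 0.135303
φₘ = atan2(sin φ₁ + sin φ₂, √((cos φ₁ + Bx)² + By²)) = 47.94872°
λₘ = λ₁ + atan2(By, cos φ₁ + Bx) = -38.51964°

38.520°W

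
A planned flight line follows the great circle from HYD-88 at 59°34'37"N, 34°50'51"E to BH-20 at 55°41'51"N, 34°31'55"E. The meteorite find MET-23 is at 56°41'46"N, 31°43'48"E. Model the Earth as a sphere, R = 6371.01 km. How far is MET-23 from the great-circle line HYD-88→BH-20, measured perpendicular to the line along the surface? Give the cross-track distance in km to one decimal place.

175.6 km

HYD-88: φ = +59.57694°, λ = +34.84750°
BH-20: φ = +55.69750°, λ = +34.53194°
MET-23: φ = +56.69611°, λ = +31.73000°
δ₁₃ = central angle HYD-88→MET-23 = 0.057892 rad  (haversine)
θ₁₃ = bearing HYD-88→MET-23 = 211.071°,  θ₁₂ = bearing HYD-88→BH-20 = 182.627°
dₓₜ = R·arcsin(sin δ₁₃ · sin(θ₁₃ − θ₁₂)) = 6371.01·arcsin(0.05786·sin(28.444°)) = 175.596 km
|dₓₜ| = 175.596 km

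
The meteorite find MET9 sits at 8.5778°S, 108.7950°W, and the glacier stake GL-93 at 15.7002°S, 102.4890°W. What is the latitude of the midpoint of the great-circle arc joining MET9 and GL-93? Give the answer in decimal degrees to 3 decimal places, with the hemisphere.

12.157°S

Bx = cos φ₂ cos Δλ = 0.956866,  By = cos φ₂ sin Δλ = 0.105740
φₘ = atan2(sin φ₁ + sin φ₂, √((cos φ₁ + Bx)² + By²)) = -12.15685°
λₘ = λ₁ + atan2(By, cos φ₁ + Bx) = -105.68425°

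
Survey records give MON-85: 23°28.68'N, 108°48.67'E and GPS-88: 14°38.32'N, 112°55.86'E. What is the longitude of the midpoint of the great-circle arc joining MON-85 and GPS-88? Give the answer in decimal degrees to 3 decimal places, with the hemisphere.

110.926°E

MON-85: φ = +23.47800°, λ = +108.81117°
GPS-88: φ = +14.63867°, λ = +112.93100°
Bx = cos φ₂ cos Δλ = 0.965039,  By = cos φ₂ sin Δλ = 0.069511
φₘ = atan2(sin φ₁ + sin φ₂, √((cos φ₁ + Bx)² + By²)) = 19.06976°
λₘ = λ₁ + atan2(By, cos φ₁ + Bx) = 110.92611°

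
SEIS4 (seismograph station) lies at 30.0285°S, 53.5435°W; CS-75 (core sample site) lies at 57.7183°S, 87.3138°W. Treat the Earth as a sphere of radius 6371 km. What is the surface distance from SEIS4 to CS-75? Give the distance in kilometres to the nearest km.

4020 km

Δφ = -27.6898°,  Δλ = -33.7703°
a = sin²(Δφ/2) + cos φ₁ cos φ₂ sin²(Δλ/2) = 0.096271
c = 2·arcsin(√a) = 0.630967 rad = 36.1517°
d = R·c = 6371 × 0.630967 = 4019.9 km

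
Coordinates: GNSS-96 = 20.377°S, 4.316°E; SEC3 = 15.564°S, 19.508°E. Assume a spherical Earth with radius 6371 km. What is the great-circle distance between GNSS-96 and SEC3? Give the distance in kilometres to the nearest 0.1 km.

Δφ = 4.8130°,  Δλ = 15.1920°
a = sin²(Δφ/2) + cos φ₁ cos φ₂ sin²(Δλ/2) = 0.017542
c = 2·arcsin(√a) = 0.265676 rad = 15.2221°
d = R·c = 6371 × 0.265676 = 1692.6 km

1692.6 km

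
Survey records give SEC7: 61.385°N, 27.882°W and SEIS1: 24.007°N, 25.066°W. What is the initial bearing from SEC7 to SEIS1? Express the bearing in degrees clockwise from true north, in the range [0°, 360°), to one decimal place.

175.8°

Δλ = 2.8160°
y = sin Δλ · cos φ₂ = 0.044879
x = cos φ₁ sin φ₂ − sin φ₁ cos φ₂ cos Δλ = -0.606102
θ = atan2(y, x) = 175.7653° → 175.7653° (mod 360°)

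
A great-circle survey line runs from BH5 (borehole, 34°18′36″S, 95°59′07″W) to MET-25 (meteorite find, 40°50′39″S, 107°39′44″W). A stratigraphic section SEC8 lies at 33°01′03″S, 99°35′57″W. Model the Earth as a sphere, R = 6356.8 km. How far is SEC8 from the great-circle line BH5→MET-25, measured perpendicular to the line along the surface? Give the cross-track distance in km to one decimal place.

317.4 km

BH5: φ = -34.31000°, λ = -95.98528°
MET-25: φ = -40.84417°, λ = -107.66222°
SEC8: φ = -33.01750°, λ = -99.59917°
δ₁₃ = central angle BH5→SEC8 = 0.057134 rad  (haversine)
θ₁₃ = bearing BH5→SEC8 = 292.244°,  θ₁₂ = bearing BH5→MET-25 = 231.310°
dₓₜ = R·arcsin(sin δ₁₃ · sin(θ₁₃ − θ₁₂)) = 6356.8·arcsin(0.05710·sin(60.935°)) = 317.409 km
|dₓₜ| = 317.409 km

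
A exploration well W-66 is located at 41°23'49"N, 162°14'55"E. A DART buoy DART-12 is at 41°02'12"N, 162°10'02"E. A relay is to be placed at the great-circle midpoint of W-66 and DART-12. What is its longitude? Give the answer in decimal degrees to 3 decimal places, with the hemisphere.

162.208°E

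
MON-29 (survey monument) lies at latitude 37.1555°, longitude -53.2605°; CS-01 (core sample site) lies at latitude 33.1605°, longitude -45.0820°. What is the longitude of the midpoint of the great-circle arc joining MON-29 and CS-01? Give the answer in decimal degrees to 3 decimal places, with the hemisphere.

49.071°W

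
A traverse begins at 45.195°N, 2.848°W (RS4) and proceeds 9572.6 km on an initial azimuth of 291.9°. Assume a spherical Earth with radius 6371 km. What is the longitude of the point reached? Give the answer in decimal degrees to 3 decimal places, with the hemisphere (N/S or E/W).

δ = d/R = 9572.6/6371 = 1.502527 rad
φ₂ = arcsin(sin φ₁ cos δ + cos φ₁ sin δ cos θ)
   = arcsin(0.70951·0.06822 + 0.70470·0.99767·0.37299) = 18.09725°
λ₂ = λ₁ + atan2(sin θ sin δ cos φ₁, cos δ − sin φ₁ sin φ₂) = -105.97963°

105.980°W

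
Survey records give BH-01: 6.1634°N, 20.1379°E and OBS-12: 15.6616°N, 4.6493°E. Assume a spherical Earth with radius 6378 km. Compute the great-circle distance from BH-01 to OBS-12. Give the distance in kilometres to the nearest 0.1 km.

Δφ = 9.4982°,  Δλ = -15.4886°
a = sin²(Δφ/2) + cos φ₁ cos φ₂ sin²(Δλ/2) = 0.024238
c = 2·arcsin(√a) = 0.312640 rad = 17.9130°
d = R·c = 6378 × 0.312640 = 1994.0 km

1994.0 km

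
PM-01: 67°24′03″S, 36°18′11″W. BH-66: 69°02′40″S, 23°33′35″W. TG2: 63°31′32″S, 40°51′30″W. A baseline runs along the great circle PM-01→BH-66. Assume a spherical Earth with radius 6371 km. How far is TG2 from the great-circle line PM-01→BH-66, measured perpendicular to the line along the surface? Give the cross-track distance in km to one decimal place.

PM-01: φ = -67.40083°, λ = -36.30306°
BH-66: φ = -69.04444°, λ = -23.55972°
TG2: φ = -63.52556°, λ = -40.85833°
δ₁₃ = central angle PM-01→TG2 = 0.075219 rad  (haversine)
θ₁₃ = bearing PM-01→TG2 = 331.891°,  θ₁₂ = bearing PM-01→BH-66 = 115.017°
dₓₜ = R·arcsin(sin δ₁₃ · sin(θ₁₃ − θ₁₂)) = 6371·arcsin(0.07515·sin(216.874°)) = -287.388 km
|dₓₜ| = 287.388 km

287.4 km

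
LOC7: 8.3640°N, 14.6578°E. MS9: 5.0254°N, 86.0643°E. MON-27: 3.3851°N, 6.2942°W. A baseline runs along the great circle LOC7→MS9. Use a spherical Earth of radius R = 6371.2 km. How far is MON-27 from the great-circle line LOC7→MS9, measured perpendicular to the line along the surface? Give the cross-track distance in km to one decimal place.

394.2 km

δ₁₃ = central angle LOC7→MON-27 = 0.373860 rad  (haversine)
θ₁₃ = bearing LOC7→MON-27 = 257.798°,  θ₁₂ = bearing LOC7→MS9 = 87.546°
dₓₜ = R·arcsin(sin δ₁₃ · sin(θ₁₃ − θ₁₂)) = 6371.2·arcsin(0.36521·sin(170.252°)) = 394.202 km
|dₓₜ| = 394.202 km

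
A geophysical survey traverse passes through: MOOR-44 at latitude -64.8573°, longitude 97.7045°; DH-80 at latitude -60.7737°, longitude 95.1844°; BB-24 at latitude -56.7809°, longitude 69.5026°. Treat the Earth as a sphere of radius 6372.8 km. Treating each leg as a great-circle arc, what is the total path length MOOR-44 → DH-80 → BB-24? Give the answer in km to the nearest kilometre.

2006 km

MOOR-44→DH-80: c = 0.074036 rad, d = 471.82 km
DH-80→BB-24: c = 0.240795 rad, d = 1534.54 km
Total = 471.82 + 1534.54 = 2006.35 km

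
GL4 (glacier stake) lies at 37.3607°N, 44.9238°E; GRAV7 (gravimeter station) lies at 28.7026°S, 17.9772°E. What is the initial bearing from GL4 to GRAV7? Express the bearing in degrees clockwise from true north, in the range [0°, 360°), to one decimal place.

Δλ = -26.9466°
y = sin Δλ · cos φ₂ = -0.397478
x = cos φ₁ sin φ₂ − sin φ₁ cos φ₂ cos Δλ = -0.856206
θ = atan2(y, x) = -155.0978° → 204.9022° (mod 360°)

204.9°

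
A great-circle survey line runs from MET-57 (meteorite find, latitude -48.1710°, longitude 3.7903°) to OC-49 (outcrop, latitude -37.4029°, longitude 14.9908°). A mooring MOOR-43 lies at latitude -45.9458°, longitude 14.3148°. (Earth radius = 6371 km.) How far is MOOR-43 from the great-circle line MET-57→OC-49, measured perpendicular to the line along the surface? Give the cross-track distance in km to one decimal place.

δ₁₃ = central angle MET-57→MOOR-43 = 0.130902 rad  (haversine)
θ₁₃ = bearing MET-57→MOOR-43 = 76.663°,  θ₁₂ = bearing MET-57→OC-49 = 41.313°
dₓₜ = R·arcsin(sin δ₁₃ · sin(θ₁₃ − θ₁₂)) = 6371·arcsin(0.13053·sin(35.350°)) = 481.591 km
|dₓₜ| = 481.591 km

481.6 km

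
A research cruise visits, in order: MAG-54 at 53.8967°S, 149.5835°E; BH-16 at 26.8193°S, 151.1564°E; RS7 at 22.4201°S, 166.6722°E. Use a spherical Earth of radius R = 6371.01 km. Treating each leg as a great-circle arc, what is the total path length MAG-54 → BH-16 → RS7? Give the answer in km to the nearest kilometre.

4655 km

MAG-54→BH-16: c = 0.473025 rad, d = 3013.65 km
BH-16→RS7: c = 0.257660 rad, d = 1641.55 km
Total = 3013.65 + 1641.55 = 4655.20 km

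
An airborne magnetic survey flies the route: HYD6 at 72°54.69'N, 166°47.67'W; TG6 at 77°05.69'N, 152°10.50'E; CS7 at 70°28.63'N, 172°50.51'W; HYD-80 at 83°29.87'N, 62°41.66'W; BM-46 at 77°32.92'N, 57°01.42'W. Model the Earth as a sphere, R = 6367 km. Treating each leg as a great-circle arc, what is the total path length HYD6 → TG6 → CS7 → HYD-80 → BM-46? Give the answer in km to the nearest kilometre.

HYD6: φ = +72.91150°, λ = -166.79450°
TG6: φ = +77.09483°, λ = +152.17500°
CS7: φ = +70.47717°, λ = -172.84183°
HYD-80: φ = +83.49783°, λ = -62.69433°
BM-46: φ = +77.54867°, λ = -57.02367°
HYD6→TG6: c = 0.194135 rad, d = 1236.05 km
TG6→CS7: c = 0.201076 rad, d = 1280.25 km
CS7→HYD-80: c = 0.393921 rad, d = 2508.10 km
HYD-80→BM-46: c = 0.104979 rad, d = 668.40 km
Total = 1236.05 + 1280.25 + 2508.10 + 668.40 = 5692.81 km

5693 km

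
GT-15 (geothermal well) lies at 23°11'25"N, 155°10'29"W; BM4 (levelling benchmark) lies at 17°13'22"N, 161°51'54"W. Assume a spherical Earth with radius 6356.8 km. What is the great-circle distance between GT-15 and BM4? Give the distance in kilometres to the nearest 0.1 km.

GT-15: φ = +23.19028°, λ = -155.17472°
BM4: φ = +17.22278°, λ = -161.86500°
Δφ = -5.9675°,  Δλ = -6.6903°
a = sin²(Δφ/2) + cos φ₁ cos φ₂ sin²(Δλ/2) = 0.005699
c = 2·arcsin(√a) = 0.151125 rad = 8.6588°
d = R·c = 6356.8 × 0.151125 = 960.7 km

960.7 km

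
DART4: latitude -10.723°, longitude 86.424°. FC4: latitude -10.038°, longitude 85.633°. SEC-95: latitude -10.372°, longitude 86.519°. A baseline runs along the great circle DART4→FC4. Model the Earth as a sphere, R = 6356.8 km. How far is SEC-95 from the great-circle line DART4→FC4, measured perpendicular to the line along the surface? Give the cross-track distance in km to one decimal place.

δ₁₃ = central angle DART4→SEC-95 = 0.006339 rad  (haversine)
θ₁₃ = bearing DART4→SEC-95 = 14.909°,  θ₁₂ = bearing DART4→FC4 = 311.289°
dₓₜ = R·arcsin(sin δ₁₃ · sin(θ₁₃ − θ₁₂)) = 6356.8·arcsin(0.00634·sin(-296.380°)) = 36.101 km
|dₓₜ| = 36.101 km

36.1 km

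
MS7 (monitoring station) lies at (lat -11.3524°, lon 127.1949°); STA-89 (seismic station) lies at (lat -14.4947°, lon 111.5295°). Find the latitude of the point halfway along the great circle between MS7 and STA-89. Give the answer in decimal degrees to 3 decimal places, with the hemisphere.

Bx = cos φ₂ cos Δλ = 0.932208,  By = cos φ₂ sin Δλ = -0.261425
φₘ = atan2(sin φ₁ + sin φ₂, √((cos φ₁ + Bx)² + By²)) = -13.04111°
λₘ = λ₁ + atan2(By, cos φ₁ + Bx) = 119.41181°

13.041°S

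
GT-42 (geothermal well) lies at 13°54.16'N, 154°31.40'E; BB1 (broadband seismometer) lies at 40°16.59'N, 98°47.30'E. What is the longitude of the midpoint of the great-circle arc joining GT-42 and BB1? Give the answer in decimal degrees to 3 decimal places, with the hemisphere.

GT-42: φ = +13.90267°, λ = +154.52333°
BB1: φ = +40.27650°, λ = +98.78833°
Bx = cos φ₂ cos Δλ = 0.429548,  By = cos φ₂ sin Δλ = -0.630521
φₘ = atan2(sin φ₁ + sin φ₂, √((cos φ₁ + Bx)² + By²)) = 30.00375°
λₘ = λ₁ + atan2(By, cos φ₁ + Bx) = 130.28175°

130.282°E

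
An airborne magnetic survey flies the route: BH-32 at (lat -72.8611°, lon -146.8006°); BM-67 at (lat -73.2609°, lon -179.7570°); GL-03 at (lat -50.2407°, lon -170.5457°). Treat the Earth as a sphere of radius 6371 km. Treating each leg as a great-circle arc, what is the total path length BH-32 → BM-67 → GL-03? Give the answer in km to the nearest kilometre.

3653 km

BH-32→BM-67: c = 0.165610 rad, d = 1055.10 km
BM-67→GL-03: c = 0.407810 rad, d = 2598.16 km
Total = 1055.10 + 2598.16 = 3653.25 km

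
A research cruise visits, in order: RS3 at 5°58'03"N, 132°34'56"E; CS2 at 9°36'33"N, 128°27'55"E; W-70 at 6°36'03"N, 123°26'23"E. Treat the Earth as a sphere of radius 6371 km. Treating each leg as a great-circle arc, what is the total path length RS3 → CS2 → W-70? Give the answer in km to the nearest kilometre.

RS3: φ = +5.96750°, λ = +132.58222°
CS2: φ = +9.60917°, λ = +128.46528°
W-70: φ = +6.60083°, λ = +123.43972°
RS3→CS2: c = 0.095426 rad, d = 607.96 km
CS2→W-70: c = 0.101466 rad, d = 646.44 km
Total = 607.96 + 646.44 = 1254.40 km

1254 km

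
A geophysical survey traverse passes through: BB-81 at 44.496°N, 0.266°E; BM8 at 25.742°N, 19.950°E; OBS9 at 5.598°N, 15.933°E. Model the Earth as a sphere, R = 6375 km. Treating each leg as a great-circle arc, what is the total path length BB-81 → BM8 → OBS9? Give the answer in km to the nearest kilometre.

5017 km

BB-81→BM8: c = 0.429048 rad, d = 2735.18 km
BM8→OBS9: c = 0.357919 rad, d = 2281.74 km
Total = 2735.18 + 2281.74 = 5016.92 km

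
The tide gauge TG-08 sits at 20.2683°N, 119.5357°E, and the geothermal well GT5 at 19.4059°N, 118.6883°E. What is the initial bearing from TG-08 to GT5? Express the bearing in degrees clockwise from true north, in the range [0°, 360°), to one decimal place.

Δλ = -0.8474°
y = sin Δλ · cos φ₂ = -0.013949
x = cos φ₁ sin φ₂ − sin φ₁ cos φ₂ cos Δλ = -0.015015
θ = atan2(y, x) = -137.1082° → 222.8918° (mod 360°)

222.9°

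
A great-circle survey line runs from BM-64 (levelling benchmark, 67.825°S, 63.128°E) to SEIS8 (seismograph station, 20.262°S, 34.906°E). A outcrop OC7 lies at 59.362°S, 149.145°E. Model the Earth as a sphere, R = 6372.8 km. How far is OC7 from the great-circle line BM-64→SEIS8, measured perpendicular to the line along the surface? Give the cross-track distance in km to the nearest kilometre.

1607 km

δ₁₃ = central angle BM-64→OC7 = 0.626431 rad  (haversine)
θ₁₃ = bearing BM-64→OC7 = 119.869°,  θ₁₂ = bearing BM-64→SEIS8 = 325.050°
dₓₜ = R·arcsin(sin δ₁₃ · sin(θ₁₃ − θ₁₂)) = 6372.8·arcsin(0.58626·sin(-205.181°)) = 1606.597 km
|dₓₜ| = 1606.597 km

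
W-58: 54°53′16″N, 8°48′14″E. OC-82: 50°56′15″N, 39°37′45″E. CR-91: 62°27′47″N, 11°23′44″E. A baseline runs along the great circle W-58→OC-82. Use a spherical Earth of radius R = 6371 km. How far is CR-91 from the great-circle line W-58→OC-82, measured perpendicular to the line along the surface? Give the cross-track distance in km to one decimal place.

W-58: φ = +54.88778°, λ = +8.80389°
OC-82: φ = +50.93750°, λ = +39.62917°
CR-91: φ = +62.46306°, λ = +11.39556°
δ₁₃ = central angle W-58→CR-91 = 0.134261 rad  (haversine)
θ₁₃ = bearing W-58→CR-91 = 8.985°,  θ₁₂ = bearing W-58→OC-82 = 89.303°
dₓₜ = R·arcsin(sin δ₁₃ · sin(θ₁₃ − θ₁₂)) = 6371·arcsin(0.13386·sin(-80.318°)) = -843.120 km
|dₓₜ| = 843.120 km

843.1 km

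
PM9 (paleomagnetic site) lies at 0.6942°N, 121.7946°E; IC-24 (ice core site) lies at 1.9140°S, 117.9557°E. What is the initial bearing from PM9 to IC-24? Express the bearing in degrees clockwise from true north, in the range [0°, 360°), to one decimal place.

235.8°

Δλ = -3.8389°
y = sin Δλ · cos φ₂ = -0.066914
x = cos φ₁ sin φ₂ − sin φ₁ cos φ₂ cos Δλ = -0.045479
θ = atan2(y, x) = -124.2024° → 235.7976° (mod 360°)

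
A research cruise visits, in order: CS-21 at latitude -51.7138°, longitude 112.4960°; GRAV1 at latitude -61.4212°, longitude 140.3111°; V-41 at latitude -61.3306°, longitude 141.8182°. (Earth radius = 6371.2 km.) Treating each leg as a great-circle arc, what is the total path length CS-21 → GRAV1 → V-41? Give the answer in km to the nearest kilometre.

CS-21→GRAV1: c = 0.312929 rad, d = 1993.73 km
GRAV1→V-41: c = 0.012700 rad, d = 80.91 km
Total = 1993.73 + 80.91 = 2074.64 km

2075 km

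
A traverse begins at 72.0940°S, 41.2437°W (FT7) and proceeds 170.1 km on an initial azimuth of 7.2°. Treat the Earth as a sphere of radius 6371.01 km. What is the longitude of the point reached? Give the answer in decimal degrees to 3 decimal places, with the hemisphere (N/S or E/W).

40.667°W

δ = d/R = 170.1/6371.01 = 0.026699 rad
φ₂ = arcsin(sin φ₁ cos δ + cos φ₁ sin δ cos θ)
   = arcsin(-0.95156·0.99964 + 0.30746·0.02670·0.99211) = -70.57540°
λ₂ = λ₁ + atan2(sin θ sin δ cos φ₁, cos δ − sin φ₁ sin φ₂) = -40.66725°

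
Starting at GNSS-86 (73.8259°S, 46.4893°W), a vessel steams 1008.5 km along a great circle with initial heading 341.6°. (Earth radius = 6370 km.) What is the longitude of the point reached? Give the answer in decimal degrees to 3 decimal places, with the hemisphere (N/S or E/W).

53.267°W

δ = d/R = 1008.5/6370 = 0.158320 rad
φ₂ = arcsin(sin φ₁ cos δ + cos φ₁ sin δ cos θ)
   = arcsin(-0.96042·0.98749 + 0.27856·0.15766·0.94888) = -65.05815°
λ₂ = λ₁ + atan2(sin θ sin δ cos φ₁, cos δ − sin φ₁ sin φ₂) = -53.26664°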